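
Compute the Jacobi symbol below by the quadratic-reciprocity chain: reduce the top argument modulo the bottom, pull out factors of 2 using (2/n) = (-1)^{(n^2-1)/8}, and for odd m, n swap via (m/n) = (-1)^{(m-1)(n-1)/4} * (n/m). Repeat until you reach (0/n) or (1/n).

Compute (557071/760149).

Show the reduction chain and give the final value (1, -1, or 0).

-1

reciprocity: (557071/760149) = +1·(760149/557071) since 557071 mod 4 = 3, 760149 mod 4 = 1; sign now +1
(760149/557071) = (203078/557071)   [reduce mod 557071]
203078 = 2^1·101539; (2/557071) = +1 since 557071 mod 8 = 7, so (203078/557071) = (+1)^1·(101539/557071); sign now +1
reciprocity: (101539/557071) = -1·(557071/101539) since 101539 mod 4 = 3, 557071 mod 4 = 3; sign now -1
(557071/101539) = (49376/101539)   [reduce mod 101539]
49376 = 2^5·1543; (2/101539) = -1 since 101539 mod 8 = 3, so (49376/101539) = (-1)^5·(1543/101539); sign now +1
reciprocity: (1543/101539) = -1·(101539/1543) since 1543 mod 4 = 3, 101539 mod 4 = 3; sign now -1
(101539/1543) = (1244/1543)   [reduce mod 1543]
1244 = 2^2·311; (2/1543) = +1 since 1543 mod 8 = 7, so (1244/1543) = (+1)^2·(311/1543); sign now -1
reciprocity: (311/1543) = -1·(1543/311) since 311 mod 4 = 3, 1543 mod 4 = 3; sign now +1
(1543/311) = (299/311)   [reduce mod 311]
reciprocity: (299/311) = -1·(311/299) since 299 mod 4 = 3, 311 mod 4 = 3; sign now -1
(311/299) = (12/299)   [reduce mod 299]
12 = 2^2·3; (2/299) = -1 since 299 mod 8 = 3, so (12/299) = (-1)^2·(3/299); sign now -1
reciprocity: (3/299) = -1·(299/3) since 3 mod 4 = 3, 299 mod 4 = 3; sign now +1
(299/3) = (2/3)   [reduce mod 3]
2 = 2^1·1; (2/3) = -1 since 3 mod 8 = 3, so (2/3) = (-1)^1·(1/3); sign now -1
(1/3) = 1; final value = sign = -1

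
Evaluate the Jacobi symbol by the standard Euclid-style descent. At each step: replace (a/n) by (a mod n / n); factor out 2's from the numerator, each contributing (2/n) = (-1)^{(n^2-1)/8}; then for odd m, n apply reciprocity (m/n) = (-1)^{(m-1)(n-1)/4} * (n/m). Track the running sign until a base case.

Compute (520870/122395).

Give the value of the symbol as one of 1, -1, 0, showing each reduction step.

(520870/122395) = (31290/122395)   [reduce mod 122395]
31290 = 2^1·15645; (2/122395) = -1 since 122395 mod 8 = 3, so (31290/122395) = (-1)^1·(15645/122395); sign now -1
reciprocity: (15645/122395) = +1·(122395/15645) since 15645 mod 4 = 1, 122395 mod 4 = 3; sign now -1
(122395/15645) = (12880/15645)   [reduce mod 15645]
12880 = 2^4·805; (2/15645) = -1 since 15645 mod 8 = 5, so (12880/15645) = (-1)^4·(805/15645); sign now -1
reciprocity: (805/15645) = +1·(15645/805) since 805 mod 4 = 1, 15645 mod 4 = 1; sign now -1
(15645/805) = (350/805)   [reduce mod 805]
350 = 2^1·175; (2/805) = -1 since 805 mod 8 = 5, so (350/805) = (-1)^1·(175/805); sign now +1
reciprocity: (175/805) = +1·(805/175) since 175 mod 4 = 3, 805 mod 4 = 1; sign now +1
(805/175) = (105/175)   [reduce mod 175]
reciprocity: (105/175) = +1·(175/105) since 105 mod 4 = 1, 175 mod 4 = 3; sign now +1
(175/105) = (70/105)   [reduce mod 105]
70 = 2^1·35; (2/105) = +1 since 105 mod 8 = 1, so (70/105) = (+1)^1·(35/105); sign now +1
reciprocity: (35/105) = +1·(105/35) since 35 mod 4 = 3, 105 mod 4 = 1; sign now +1
(105/35) = (0/35)   [reduce mod 35]
(0/35) = 0   [gcd(a, n) > 1]; final value = 0

0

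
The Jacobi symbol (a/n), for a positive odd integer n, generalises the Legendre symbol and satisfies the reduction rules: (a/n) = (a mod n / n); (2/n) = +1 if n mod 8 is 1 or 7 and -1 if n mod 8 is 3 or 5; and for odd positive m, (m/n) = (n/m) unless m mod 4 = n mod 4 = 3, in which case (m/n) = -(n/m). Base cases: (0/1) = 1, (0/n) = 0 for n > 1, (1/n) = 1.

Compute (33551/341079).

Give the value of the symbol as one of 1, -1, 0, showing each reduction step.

flip (33551/341079) -> (341079/33551): both odd, 33551 mod 4 = 3, 341079 mod 4 = 3, so the flip contributes -1; sign now -1
(341079/33551): 341079 mod 33551 = 5569, so (341079/33551) = (5569/33551)
flip (5569/33551) -> (33551/5569): both odd, 5569 mod 4 = 1, 33551 mod 4 = 3, so the flip contributes +1; sign now -1
(33551/5569): 33551 mod 5569 = 137, so (33551/5569) = (137/5569)
flip (137/5569) -> (5569/137): both odd, 137 mod 4 = 1, 5569 mod 4 = 1, so the flip contributes +1; sign now -1
(5569/137): 5569 mod 137 = 89, so (5569/137) = (89/137)
flip (89/137) -> (137/89): both odd, 89 mod 4 = 1, 137 mod 4 = 1, so the flip contributes +1; sign now -1
(137/89): 137 mod 89 = 48, so (137/89) = (48/89)
factor out 2^4: 48 = 2^4·3; with 89 mod 8 = 1, (2/89) = +1; sign now -1; continue with (3/89)
flip (3/89) -> (89/3): both odd, 3 mod 4 = 3, 89 mod 4 = 1, so the flip contributes +1; sign now -1
(89/3): 89 mod 3 = 2, so (89/3) = (2/3)
factor out 2^1: 2 = 2^1·1; with 3 mod 8 = 3, (2/3) = -1; sign now +1; continue with (1/3)
reached (1/3) = 1, so the symbol is +1

1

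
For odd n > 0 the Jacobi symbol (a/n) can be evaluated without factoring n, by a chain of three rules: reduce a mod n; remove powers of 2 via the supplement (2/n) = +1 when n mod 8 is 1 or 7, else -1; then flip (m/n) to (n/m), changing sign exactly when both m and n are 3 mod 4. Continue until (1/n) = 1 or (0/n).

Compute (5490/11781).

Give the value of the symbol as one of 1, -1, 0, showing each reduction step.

factor out 2^1: 5490 = 2^1·2745; with 11781 mod 8 = 5, (2/11781) = -1; sign now -1; continue with (2745/11781)
flip (2745/11781) -> (11781/2745): both odd, 2745 mod 4 = 1, 11781 mod 4 = 1, so the flip contributes +1; sign now -1
(11781/2745): 11781 mod 2745 = 801, so (11781/2745) = (801/2745)
flip (801/2745) -> (2745/801): both odd, 801 mod 4 = 1, 2745 mod 4 = 1, so the flip contributes +1; sign now -1
(2745/801): 2745 mod 801 = 342, so (2745/801) = (342/801)
factor out 2^1: 342 = 2^1·171; with 801 mod 8 = 1, (2/801) = +1; sign now -1; continue with (171/801)
flip (171/801) -> (801/171): both odd, 171 mod 4 = 3, 801 mod 4 = 1, so the flip contributes +1; sign now -1
(801/171): 801 mod 171 = 117, so (801/171) = (117/171)
flip (117/171) -> (171/117): both odd, 117 mod 4 = 1, 171 mod 4 = 3, so the flip contributes +1; sign now -1
(171/117): 171 mod 117 = 54, so (171/117) = (54/117)
factor out 2^1: 54 = 2^1·27; with 117 mod 8 = 5, (2/117) = -1; sign now +1; continue with (27/117)
flip (27/117) -> (117/27): both odd, 27 mod 4 = 3, 117 mod 4 = 1, so the flip contributes +1; sign now +1
(117/27): 117 mod 27 = 9, so (117/27) = (9/27)
flip (9/27) -> (27/9): both odd, 9 mod 4 = 1, 27 mod 4 = 3, so the flip contributes +1; sign now +1
(27/9): 27 mod 9 = 0, so (27/9) = (0/9)
reached (0/9); gcd(a, n) > 1, so (0/9) = 0 and the symbol is 0

0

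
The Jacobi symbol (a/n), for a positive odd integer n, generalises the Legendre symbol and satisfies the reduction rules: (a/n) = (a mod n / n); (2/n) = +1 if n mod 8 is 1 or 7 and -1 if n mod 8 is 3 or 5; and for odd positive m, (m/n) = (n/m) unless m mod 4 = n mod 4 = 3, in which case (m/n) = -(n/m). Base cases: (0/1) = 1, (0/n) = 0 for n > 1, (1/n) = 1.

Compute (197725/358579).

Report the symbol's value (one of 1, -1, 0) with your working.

reciprocity: (197725/358579) = +1·(358579/197725) since 197725 mod 4 = 1, 358579 mod 4 = 3; sign now +1
(358579/197725) = (160854/197725)   [reduce mod 197725]
160854 = 2^1·80427; (2/197725) = -1 since 197725 mod 8 = 5, so (160854/197725) = (-1)^1·(80427/197725); sign now -1
reciprocity: (80427/197725) = +1·(197725/80427) since 80427 mod 4 = 3, 197725 mod 4 = 1; sign now -1
(197725/80427) = (36871/80427)   [reduce mod 80427]
reciprocity: (36871/80427) = -1·(80427/36871) since 36871 mod 4 = 3, 80427 mod 4 = 3; sign now +1
(80427/36871) = (6685/36871)   [reduce mod 36871]
reciprocity: (6685/36871) = +1·(36871/6685) since 6685 mod 4 = 1, 36871 mod 4 = 3; sign now +1
(36871/6685) = (3446/6685)   [reduce mod 6685]
3446 = 2^1·1723; (2/6685) = -1 since 6685 mod 8 = 5, so (3446/6685) = (-1)^1·(1723/6685); sign now -1
reciprocity: (1723/6685) = +1·(6685/1723) since 1723 mod 4 = 3, 6685 mod 4 = 1; sign now -1
(6685/1723) = (1516/1723)   [reduce mod 1723]
1516 = 2^2·379; (2/1723) = -1 since 1723 mod 8 = 3, so (1516/1723) = (-1)^2·(379/1723); sign now -1
reciprocity: (379/1723) = -1·(1723/379) since 379 mod 4 = 3, 1723 mod 4 = 3; sign now +1
(1723/379) = (207/379)   [reduce mod 379]
reciprocity: (207/379) = -1·(379/207) since 207 mod 4 = 3, 379 mod 4 = 3; sign now -1
(379/207) = (172/207)   [reduce mod 207]
172 = 2^2·43; (2/207) = +1 since 207 mod 8 = 7, so (172/207) = (+1)^2·(43/207); sign now -1
reciprocity: (43/207) = -1·(207/43) since 43 mod 4 = 3, 207 mod 4 = 3; sign now +1
(207/43) = (35/43)   [reduce mod 43]
reciprocity: (35/43) = -1·(43/35) since 35 mod 4 = 3, 43 mod 4 = 3; sign now -1
(43/35) = (8/35)   [reduce mod 35]
8 = 2^3·1; (2/35) = -1 since 35 mod 8 = 3, so (8/35) = (-1)^3·(1/35); sign now +1
(1/35) = 1; final value = sign = +1

1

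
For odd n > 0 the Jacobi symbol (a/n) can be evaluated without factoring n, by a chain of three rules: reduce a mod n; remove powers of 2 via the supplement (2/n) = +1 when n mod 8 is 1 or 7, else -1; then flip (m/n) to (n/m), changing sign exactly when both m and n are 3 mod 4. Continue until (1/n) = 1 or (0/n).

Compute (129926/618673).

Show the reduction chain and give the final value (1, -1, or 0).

1

factor out 2^1: 129926 = 2^1·64963; with 618673 mod 8 = 1, (2/618673) = +1; sign now +1; continue with (64963/618673)
flip (64963/618673) -> (618673/64963): both odd, 64963 mod 4 = 3, 618673 mod 4 = 1, so the flip contributes +1; sign now +1
(618673/64963): 618673 mod 64963 = 34006, so (618673/64963) = (34006/64963)
factor out 2^1: 34006 = 2^1·17003; with 64963 mod 8 = 3, (2/64963) = -1; sign now -1; continue with (17003/64963)
flip (17003/64963) -> (64963/17003): both odd, 17003 mod 4 = 3, 64963 mod 4 = 3, so the flip contributes -1; sign now +1
(64963/17003): 64963 mod 17003 = 13954, so (64963/17003) = (13954/17003)
factor out 2^1: 13954 = 2^1·6977; with 17003 mod 8 = 3, (2/17003) = -1; sign now -1; continue with (6977/17003)
flip (6977/17003) -> (17003/6977): both odd, 6977 mod 4 = 1, 17003 mod 4 = 3, so the flip contributes +1; sign now -1
(17003/6977): 17003 mod 6977 = 3049, so (17003/6977) = (3049/6977)
flip (3049/6977) -> (6977/3049): both odd, 3049 mod 4 = 1, 6977 mod 4 = 1, so the flip contributes +1; sign now -1
(6977/3049): 6977 mod 3049 = 879, so (6977/3049) = (879/3049)
flip (879/3049) -> (3049/879): both odd, 879 mod 4 = 3, 3049 mod 4 = 1, so the flip contributes +1; sign now -1
(3049/879): 3049 mod 879 = 412, so (3049/879) = (412/879)
factor out 2^2: 412 = 2^2·103; with 879 mod 8 = 7, (2/879) = +1; sign now -1; continue with (103/879)
flip (103/879) -> (879/103): both odd, 103 mod 4 = 3, 879 mod 4 = 3, so the flip contributes -1; sign now +1
(879/103): 879 mod 103 = 55, so (879/103) = (55/103)
flip (55/103) -> (103/55): both odd, 55 mod 4 = 3, 103 mod 4 = 3, so the flip contributes -1; sign now -1
(103/55): 103 mod 55 = 48, so (103/55) = (48/55)
factor out 2^4: 48 = 2^4·3; with 55 mod 8 = 7, (2/55) = +1; sign now -1; continue with (3/55)
flip (3/55) -> (55/3): both odd, 3 mod 4 = 3, 55 mod 4 = 3, so the flip contributes -1; sign now +1
(55/3): 55 mod 3 = 1, so (55/3) = (1/3)
reached (1/3) = 1, so the symbol is +1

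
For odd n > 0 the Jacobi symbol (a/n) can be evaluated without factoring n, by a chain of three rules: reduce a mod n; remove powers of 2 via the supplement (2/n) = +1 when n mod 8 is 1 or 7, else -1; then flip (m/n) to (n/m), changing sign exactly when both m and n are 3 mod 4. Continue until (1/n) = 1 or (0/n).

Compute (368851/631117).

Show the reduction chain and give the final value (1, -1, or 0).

1

flip (368851/631117) -> (631117/368851): both odd, 368851 mod 4 = 3, 631117 mod 4 = 1, so the flip contributes +1; sign now +1
(631117/368851): 631117 mod 368851 = 262266, so (631117/368851) = (262266/368851)
factor out 2^1: 262266 = 2^1·131133; with 368851 mod 8 = 3, (2/368851) = -1; sign now -1; continue with (131133/368851)
flip (131133/368851) -> (368851/131133): both odd, 131133 mod 4 = 1, 368851 mod 4 = 3, so the flip contributes +1; sign now -1
(368851/131133): 368851 mod 131133 = 106585, so (368851/131133) = (106585/131133)
flip (106585/131133) -> (131133/106585): both odd, 106585 mod 4 = 1, 131133 mod 4 = 1, so the flip contributes +1; sign now -1
(131133/106585): 131133 mod 106585 = 24548, so (131133/106585) = (24548/106585)
factor out 2^2: 24548 = 2^2·6137; with 106585 mod 8 = 1, (2/106585) = +1; sign now -1; continue with (6137/106585)
flip (6137/106585) -> (106585/6137): both odd, 6137 mod 4 = 1, 106585 mod 4 = 1, so the flip contributes +1; sign now -1
(106585/6137): 106585 mod 6137 = 2256, so (106585/6137) = (2256/6137)
factor out 2^4: 2256 = 2^4·141; with 6137 mod 8 = 1, (2/6137) = +1; sign now -1; continue with (141/6137)
flip (141/6137) -> (6137/141): both odd, 141 mod 4 = 1, 6137 mod 4 = 1, so the flip contributes +1; sign now -1
(6137/141): 6137 mod 141 = 74, so (6137/141) = (74/141)
factor out 2^1: 74 = 2^1·37; with 141 mod 8 = 5, (2/141) = -1; sign now +1; continue with (37/141)
flip (37/141) -> (141/37): both odd, 37 mod 4 = 1, 141 mod 4 = 1, so the flip contributes +1; sign now +1
(141/37): 141 mod 37 = 30, so (141/37) = (30/37)
factor out 2^1: 30 = 2^1·15; with 37 mod 8 = 5, (2/37) = -1; sign now -1; continue with (15/37)
flip (15/37) -> (37/15): both odd, 15 mod 4 = 3, 37 mod 4 = 1, so the flip contributes +1; sign now -1
(37/15): 37 mod 15 = 7, so (37/15) = (7/15)
flip (7/15) -> (15/7): both odd, 7 mod 4 = 3, 15 mod 4 = 3, so the flip contributes -1; sign now +1
(15/7): 15 mod 7 = 1, so (15/7) = (1/7)
reached (1/7) = 1, so the symbol is +1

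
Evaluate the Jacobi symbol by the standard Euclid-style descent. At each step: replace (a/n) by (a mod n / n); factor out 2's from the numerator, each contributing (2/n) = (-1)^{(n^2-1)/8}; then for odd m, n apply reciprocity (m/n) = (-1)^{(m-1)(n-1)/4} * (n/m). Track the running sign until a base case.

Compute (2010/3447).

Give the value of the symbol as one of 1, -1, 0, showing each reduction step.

0

factor out 2^1: 2010 = 2^1·1005; with 3447 mod 8 = 7, (2/3447) = +1; sign now +1; continue with (1005/3447)
flip (1005/3447) -> (3447/1005): both odd, 1005 mod 4 = 1, 3447 mod 4 = 3, so the flip contributes +1; sign now +1
(3447/1005): 3447 mod 1005 = 432, so (3447/1005) = (432/1005)
factor out 2^4: 432 = 2^4·27; with 1005 mod 8 = 5, (2/1005) = -1; sign now +1; continue with (27/1005)
flip (27/1005) -> (1005/27): both odd, 27 mod 4 = 3, 1005 mod 4 = 1, so the flip contributes +1; sign now +1
(1005/27): 1005 mod 27 = 6, so (1005/27) = (6/27)
factor out 2^1: 6 = 2^1·3; with 27 mod 8 = 3, (2/27) = -1; sign now -1; continue with (3/27)
flip (3/27) -> (27/3): both odd, 3 mod 4 = 3, 27 mod 4 = 3, so the flip contributes -1; sign now +1
(27/3): 27 mod 3 = 0, so (27/3) = (0/3)
reached (0/3); gcd(a, n) > 1, so (0/3) = 0 and the symbol is 0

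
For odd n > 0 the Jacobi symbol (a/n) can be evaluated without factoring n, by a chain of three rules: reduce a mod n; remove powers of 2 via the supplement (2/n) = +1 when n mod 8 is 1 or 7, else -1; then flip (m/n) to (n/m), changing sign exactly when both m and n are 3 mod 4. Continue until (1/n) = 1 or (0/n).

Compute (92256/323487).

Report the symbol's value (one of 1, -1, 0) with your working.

0

92256 = 2^5·2883; (2/323487) = +1 since 323487 mod 8 = 7, so (92256/323487) = (+1)^5·(2883/323487); sign now +1
reciprocity: (2883/323487) = -1·(323487/2883) since 2883 mod 4 = 3, 323487 mod 4 = 3; sign now -1
(323487/2883) = (591/2883)   [reduce mod 2883]
reciprocity: (591/2883) = -1·(2883/591) since 591 mod 4 = 3, 2883 mod 4 = 3; sign now +1
(2883/591) = (519/591)   [reduce mod 591]
reciprocity: (519/591) = -1·(591/519) since 519 mod 4 = 3, 591 mod 4 = 3; sign now -1
(591/519) = (72/519)   [reduce mod 519]
72 = 2^3·9; (2/519) = +1 since 519 mod 8 = 7, so (72/519) = (+1)^3·(9/519); sign now -1
reciprocity: (9/519) = +1·(519/9) since 9 mod 4 = 1, 519 mod 4 = 3; sign now -1
(519/9) = (6/9)   [reduce mod 9]
6 = 2^1·3; (2/9) = +1 since 9 mod 8 = 1, so (6/9) = (+1)^1·(3/9); sign now -1
reciprocity: (3/9) = +1·(9/3) since 3 mod 4 = 3, 9 mod 4 = 1; sign now -1
(9/3) = (0/3)   [reduce mod 3]
(0/3) = 0   [gcd(a, n) > 1]; final value = 0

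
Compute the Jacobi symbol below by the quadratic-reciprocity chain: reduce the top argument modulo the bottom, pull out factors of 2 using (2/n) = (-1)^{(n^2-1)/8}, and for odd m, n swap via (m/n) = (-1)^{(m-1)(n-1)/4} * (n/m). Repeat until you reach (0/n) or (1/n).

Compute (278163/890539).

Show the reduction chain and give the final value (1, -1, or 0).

1

flip (278163/890539) -> (890539/278163): both odd, 278163 mod 4 = 3, 890539 mod 4 = 3, so the flip contributes -1; sign now -1
(890539/278163): 890539 mod 278163 = 56050, so (890539/278163) = (56050/278163)
factor out 2^1: 56050 = 2^1·28025; with 278163 mod 8 = 3, (2/278163) = -1; sign now +1; continue with (28025/278163)
flip (28025/278163) -> (278163/28025): both odd, 28025 mod 4 = 1, 278163 mod 4 = 3, so the flip contributes +1; sign now +1
(278163/28025): 278163 mod 28025 = 25938, so (278163/28025) = (25938/28025)
factor out 2^1: 25938 = 2^1·12969; with 28025 mod 8 = 1, (2/28025) = +1; sign now +1; continue with (12969/28025)
flip (12969/28025) -> (28025/12969): both odd, 12969 mod 4 = 1, 28025 mod 4 = 1, so the flip contributes +1; sign now +1
(28025/12969): 28025 mod 12969 = 2087, so (28025/12969) = (2087/12969)
flip (2087/12969) -> (12969/2087): both odd, 2087 mod 4 = 3, 12969 mod 4 = 1, so the flip contributes +1; sign now +1
(12969/2087): 12969 mod 2087 = 447, so (12969/2087) = (447/2087)
flip (447/2087) -> (2087/447): both odd, 447 mod 4 = 3, 2087 mod 4 = 3, so the flip contributes -1; sign now -1
(2087/447): 2087 mod 447 = 299, so (2087/447) = (299/447)
flip (299/447) -> (447/299): both odd, 299 mod 4 = 3, 447 mod 4 = 3, so the flip contributes -1; sign now +1
(447/299): 447 mod 299 = 148, so (447/299) = (148/299)
factor out 2^2: 148 = 2^2·37; with 299 mod 8 = 3, (2/299) = -1; sign now +1; continue with (37/299)
flip (37/299) -> (299/37): both odd, 37 mod 4 = 1, 299 mod 4 = 3, so the flip contributes +1; sign now +1
(299/37): 299 mod 37 = 3, so (299/37) = (3/37)
flip (3/37) -> (37/3): both odd, 3 mod 4 = 3, 37 mod 4 = 1, so the flip contributes +1; sign now +1
(37/3): 37 mod 3 = 1, so (37/3) = (1/3)
reached (1/3) = 1, so the symbol is +1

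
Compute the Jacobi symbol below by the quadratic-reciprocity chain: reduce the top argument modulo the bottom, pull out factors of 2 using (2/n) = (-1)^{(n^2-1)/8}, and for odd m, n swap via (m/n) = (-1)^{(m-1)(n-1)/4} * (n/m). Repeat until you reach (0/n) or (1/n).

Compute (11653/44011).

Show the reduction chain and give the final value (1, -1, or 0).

1

reciprocity: (11653/44011) = +1·(44011/11653) since 11653 mod 4 = 1, 44011 mod 4 = 3; sign now +1
(44011/11653) = (9052/11653)   [reduce mod 11653]
9052 = 2^2·2263; (2/11653) = -1 since 11653 mod 8 = 5, so (9052/11653) = (-1)^2·(2263/11653); sign now +1
reciprocity: (2263/11653) = +1·(11653/2263) since 2263 mod 4 = 3, 11653 mod 4 = 1; sign now +1
(11653/2263) = (338/2263)   [reduce mod 2263]
338 = 2^1·169; (2/2263) = +1 since 2263 mod 8 = 7, so (338/2263) = (+1)^1·(169/2263); sign now +1
reciprocity: (169/2263) = +1·(2263/169) since 169 mod 4 = 1, 2263 mod 4 = 3; sign now +1
(2263/169) = (66/169)   [reduce mod 169]
66 = 2^1·33; (2/169) = +1 since 169 mod 8 = 1, so (66/169) = (+1)^1·(33/169); sign now +1
reciprocity: (33/169) = +1·(169/33) since 33 mod 4 = 1, 169 mod 4 = 1; sign now +1
(169/33) = (4/33)   [reduce mod 33]
4 = 2^2·1; (2/33) = +1 since 33 mod 8 = 1, so (4/33) = (+1)^2·(1/33); sign now +1
(1/33) = 1; final value = sign = +1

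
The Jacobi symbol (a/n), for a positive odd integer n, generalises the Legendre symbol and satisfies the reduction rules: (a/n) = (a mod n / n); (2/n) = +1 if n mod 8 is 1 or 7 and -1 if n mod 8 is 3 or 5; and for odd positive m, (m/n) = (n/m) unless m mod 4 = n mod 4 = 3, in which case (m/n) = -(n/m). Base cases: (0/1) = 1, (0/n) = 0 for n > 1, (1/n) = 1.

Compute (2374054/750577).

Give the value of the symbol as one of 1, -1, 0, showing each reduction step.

(2374054/750577) = (122323/750577)   [reduce mod 750577]
reciprocity: (122323/750577) = +1·(750577/122323) since 122323 mod 4 = 3, 750577 mod 4 = 1; sign now +1
(750577/122323) = (16639/122323)   [reduce mod 122323]
reciprocity: (16639/122323) = -1·(122323/16639) since 16639 mod 4 = 3, 122323 mod 4 = 3; sign now -1
(122323/16639) = (5850/16639)   [reduce mod 16639]
5850 = 2^1·2925; (2/16639) = +1 since 16639 mod 8 = 7, so (5850/16639) = (+1)^1·(2925/16639); sign now -1
reciprocity: (2925/16639) = +1·(16639/2925) since 2925 mod 4 = 1, 16639 mod 4 = 3; sign now -1
(16639/2925) = (2014/2925)   [reduce mod 2925]
2014 = 2^1·1007; (2/2925) = -1 since 2925 mod 8 = 5, so (2014/2925) = (-1)^1·(1007/2925); sign now +1
reciprocity: (1007/2925) = +1·(2925/1007) since 1007 mod 4 = 3, 2925 mod 4 = 1; sign now +1
(2925/1007) = (911/1007)   [reduce mod 1007]
reciprocity: (911/1007) = -1·(1007/911) since 911 mod 4 = 3, 1007 mod 4 = 3; sign now -1
(1007/911) = (96/911)   [reduce mod 911]
96 = 2^5·3; (2/911) = +1 since 911 mod 8 = 7, so (96/911) = (+1)^5·(3/911); sign now -1
reciprocity: (3/911) = -1·(911/3) since 3 mod 4 = 3, 911 mod 4 = 3; sign now +1
(911/3) = (2/3)   [reduce mod 3]
2 = 2^1·1; (2/3) = -1 since 3 mod 8 = 3, so (2/3) = (-1)^1·(1/3); sign now -1
(1/3) = 1; final value = sign = -1

-1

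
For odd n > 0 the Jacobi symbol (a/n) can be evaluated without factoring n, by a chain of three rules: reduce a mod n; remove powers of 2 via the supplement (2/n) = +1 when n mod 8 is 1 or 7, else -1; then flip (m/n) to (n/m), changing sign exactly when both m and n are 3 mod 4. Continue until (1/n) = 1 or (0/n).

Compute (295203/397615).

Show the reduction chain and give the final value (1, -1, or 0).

-1

reciprocity: (295203/397615) = -1·(397615/295203) since 295203 mod 4 = 3, 397615 mod 4 = 3; sign now -1
(397615/295203) = (102412/295203)   [reduce mod 295203]
102412 = 2^2·25603; (2/295203) = -1 since 295203 mod 8 = 3, so (102412/295203) = (-1)^2·(25603/295203); sign now -1
reciprocity: (25603/295203) = -1·(295203/25603) since 25603 mod 4 = 3, 295203 mod 4 = 3; sign now +1
(295203/25603) = (13570/25603)   [reduce mod 25603]
13570 = 2^1·6785; (2/25603) = -1 since 25603 mod 8 = 3, so (13570/25603) = (-1)^1·(6785/25603); sign now -1
reciprocity: (6785/25603) = +1·(25603/6785) since 6785 mod 4 = 1, 25603 mod 4 = 3; sign now -1
(25603/6785) = (5248/6785)   [reduce mod 6785]
5248 = 2^7·41; (2/6785) = +1 since 6785 mod 8 = 1, so (5248/6785) = (+1)^7·(41/6785); sign now -1
reciprocity: (41/6785) = +1·(6785/41) since 41 mod 4 = 1, 6785 mod 4 = 1; sign now -1
(6785/41) = (20/41)   [reduce mod 41]
20 = 2^2·5; (2/41) = +1 since 41 mod 8 = 1, so (20/41) = (+1)^2·(5/41); sign now -1
reciprocity: (5/41) = +1·(41/5) since 5 mod 4 = 1, 41 mod 4 = 1; sign now -1
(41/5) = (1/5)   [reduce mod 5]
(1/5) = 1; final value = sign = -1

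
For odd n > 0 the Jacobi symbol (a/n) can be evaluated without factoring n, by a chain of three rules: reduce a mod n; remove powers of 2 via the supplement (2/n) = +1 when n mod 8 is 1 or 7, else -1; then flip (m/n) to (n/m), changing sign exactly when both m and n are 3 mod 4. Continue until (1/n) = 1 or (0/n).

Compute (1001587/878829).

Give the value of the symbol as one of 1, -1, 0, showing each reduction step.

(1001587/878829): 1001587 mod 878829 = 122758, so (1001587/878829) = (122758/878829)
factor out 2^1: 122758 = 2^1·61379; with 878829 mod 8 = 5, (2/878829) = -1; sign now -1; continue with (61379/878829)
flip (61379/878829) -> (878829/61379): both odd, 61379 mod 4 = 3, 878829 mod 4 = 1, so the flip contributes +1; sign now -1
(878829/61379): 878829 mod 61379 = 19523, so (878829/61379) = (19523/61379)
flip (19523/61379) -> (61379/19523): both odd, 19523 mod 4 = 3, 61379 mod 4 = 3, so the flip contributes -1; sign now +1
(61379/19523): 61379 mod 19523 = 2810, so (61379/19523) = (2810/19523)
factor out 2^1: 2810 = 2^1·1405; with 19523 mod 8 = 3, (2/19523) = -1; sign now -1; continue with (1405/19523)
flip (1405/19523) -> (19523/1405): both odd, 1405 mod 4 = 1, 19523 mod 4 = 3, so the flip contributes +1; sign now -1
(19523/1405): 19523 mod 1405 = 1258, so (19523/1405) = (1258/1405)
factor out 2^1: 1258 = 2^1·629; with 1405 mod 8 = 5, (2/1405) = -1; sign now +1; continue with (629/1405)
flip (629/1405) -> (1405/629): both odd, 629 mod 4 = 1, 1405 mod 4 = 1, so the flip contributes +1; sign now +1
(1405/629): 1405 mod 629 = 147, so (1405/629) = (147/629)
flip (147/629) -> (629/147): both odd, 147 mod 4 = 3, 629 mod 4 = 1, so the flip contributes +1; sign now +1
(629/147): 629 mod 147 = 41, so (629/147) = (41/147)
flip (41/147) -> (147/41): both odd, 41 mod 4 = 1, 147 mod 4 = 3, so the flip contributes +1; sign now +1
(147/41): 147 mod 41 = 24, so (147/41) = (24/41)
factor out 2^3: 24 = 2^3·3; with 41 mod 8 = 1, (2/41) = +1; sign now +1; continue with (3/41)
flip (3/41) -> (41/3): both odd, 3 mod 4 = 3, 41 mod 4 = 1, so the flip contributes +1; sign now +1
(41/3): 41 mod 3 = 2, so (41/3) = (2/3)
factor out 2^1: 2 = 2^1·1; with 3 mod 8 = 3, (2/3) = -1; sign now -1; continue with (1/3)
reached (1/3) = 1, so the symbol is -1

-1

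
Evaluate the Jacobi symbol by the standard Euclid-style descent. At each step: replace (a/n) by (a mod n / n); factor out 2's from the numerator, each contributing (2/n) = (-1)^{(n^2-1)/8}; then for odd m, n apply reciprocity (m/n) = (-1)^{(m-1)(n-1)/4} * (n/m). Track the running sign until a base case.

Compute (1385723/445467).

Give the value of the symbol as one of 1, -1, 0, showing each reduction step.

1

(1385723/445467) = (49322/445467)   [reduce mod 445467]
49322 = 2^1·24661; (2/445467) = -1 since 445467 mod 8 = 3, so (49322/445467) = (-1)^1·(24661/445467); sign now -1
reciprocity: (24661/445467) = +1·(445467/24661) since 24661 mod 4 = 1, 445467 mod 4 = 3; sign now -1
(445467/24661) = (1569/24661)   [reduce mod 24661]
reciprocity: (1569/24661) = +1·(24661/1569) since 1569 mod 4 = 1, 24661 mod 4 = 1; sign now -1
(24661/1569) = (1126/1569)   [reduce mod 1569]
1126 = 2^1·563; (2/1569) = +1 since 1569 mod 8 = 1, so (1126/1569) = (+1)^1·(563/1569); sign now -1
reciprocity: (563/1569) = +1·(1569/563) since 563 mod 4 = 3, 1569 mod 4 = 1; sign now -1
(1569/563) = (443/563)   [reduce mod 563]
reciprocity: (443/563) = -1·(563/443) since 443 mod 4 = 3, 563 mod 4 = 3; sign now +1
(563/443) = (120/443)   [reduce mod 443]
120 = 2^3·15; (2/443) = -1 since 443 mod 8 = 3, so (120/443) = (-1)^3·(15/443); sign now -1
reciprocity: (15/443) = -1·(443/15) since 15 mod 4 = 3, 443 mod 4 = 3; sign now +1
(443/15) = (8/15)   [reduce mod 15]
8 = 2^3·1; (2/15) = +1 since 15 mod 8 = 7, so (8/15) = (+1)^3·(1/15); sign now +1
(1/15) = 1; final value = sign = +1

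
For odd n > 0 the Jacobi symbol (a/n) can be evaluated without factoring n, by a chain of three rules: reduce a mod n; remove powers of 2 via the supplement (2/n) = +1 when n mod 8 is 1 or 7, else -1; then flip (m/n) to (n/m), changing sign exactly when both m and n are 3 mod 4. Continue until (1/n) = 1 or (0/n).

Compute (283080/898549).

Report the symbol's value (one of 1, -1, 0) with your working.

-1

factor out 2^3: 283080 = 2^3·35385; with 898549 mod 8 = 5, (2/898549) = -1; sign now -1; continue with (35385/898549)
flip (35385/898549) -> (898549/35385): both odd, 35385 mod 4 = 1, 898549 mod 4 = 1, so the flip contributes +1; sign now -1
(898549/35385): 898549 mod 35385 = 13924, so (898549/35385) = (13924/35385)
factor out 2^2: 13924 = 2^2·3481; with 35385 mod 8 = 1, (2/35385) = +1; sign now -1; continue with (3481/35385)
flip (3481/35385) -> (35385/3481): both odd, 3481 mod 4 = 1, 35385 mod 4 = 1, so the flip contributes +1; sign now -1
(35385/3481): 35385 mod 3481 = 575, so (35385/3481) = (575/3481)
flip (575/3481) -> (3481/575): both odd, 575 mod 4 = 3, 3481 mod 4 = 1, so the flip contributes +1; sign now -1
(3481/575): 3481 mod 575 = 31, so (3481/575) = (31/575)
flip (31/575) -> (575/31): both odd, 31 mod 4 = 3, 575 mod 4 = 3, so the flip contributes -1; sign now +1
(575/31): 575 mod 31 = 17, so (575/31) = (17/31)
flip (17/31) -> (31/17): both odd, 17 mod 4 = 1, 31 mod 4 = 3, so the flip contributes +1; sign now +1
(31/17): 31 mod 17 = 14, so (31/17) = (14/17)
factor out 2^1: 14 = 2^1·7; with 17 mod 8 = 1, (2/17) = +1; sign now +1; continue with (7/17)
flip (7/17) -> (17/7): both odd, 7 mod 4 = 3, 17 mod 4 = 1, so the flip contributes +1; sign now +1
(17/7): 17 mod 7 = 3, so (17/7) = (3/7)
flip (3/7) -> (7/3): both odd, 3 mod 4 = 3, 7 mod 4 = 3, so the flip contributes -1; sign now -1
(7/3): 7 mod 3 = 1, so (7/3) = (1/3)
reached (1/3) = 1, so the symbol is -1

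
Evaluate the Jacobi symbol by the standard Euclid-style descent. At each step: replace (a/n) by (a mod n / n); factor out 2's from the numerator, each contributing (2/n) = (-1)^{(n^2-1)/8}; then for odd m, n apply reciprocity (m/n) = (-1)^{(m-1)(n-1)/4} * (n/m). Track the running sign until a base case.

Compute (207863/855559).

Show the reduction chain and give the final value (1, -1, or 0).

1

flip (207863/855559) -> (855559/207863): both odd, 207863 mod 4 = 3, 855559 mod 4 = 3, so the flip contributes -1; sign now -1
(855559/207863): 855559 mod 207863 = 24107, so (855559/207863) = (24107/207863)
flip (24107/207863) -> (207863/24107): both odd, 24107 mod 4 = 3, 207863 mod 4 = 3, so the flip contributes -1; sign now +1
(207863/24107): 207863 mod 24107 = 15007, so (207863/24107) = (15007/24107)
flip (15007/24107) -> (24107/15007): both odd, 15007 mod 4 = 3, 24107 mod 4 = 3, so the flip contributes -1; sign now -1
(24107/15007): 24107 mod 15007 = 9100, so (24107/15007) = (9100/15007)
factor out 2^2: 9100 = 2^2·2275; with 15007 mod 8 = 7, (2/15007) = +1; sign now -1; continue with (2275/15007)
flip (2275/15007) -> (15007/2275): both odd, 2275 mod 4 = 3, 15007 mod 4 = 3, so the flip contributes -1; sign now +1
(15007/2275): 15007 mod 2275 = 1357, so (15007/2275) = (1357/2275)
flip (1357/2275) -> (2275/1357): both odd, 1357 mod 4 = 1, 2275 mod 4 = 3, so the flip contributes +1; sign now +1
(2275/1357): 2275 mod 1357 = 918, so (2275/1357) = (918/1357)
factor out 2^1: 918 = 2^1·459; with 1357 mod 8 = 5, (2/1357) = -1; sign now -1; continue with (459/1357)
flip (459/1357) -> (1357/459): both odd, 459 mod 4 = 3, 1357 mod 4 = 1, so the flip contributes +1; sign now -1
(1357/459): 1357 mod 459 = 439, so (1357/459) = (439/459)
flip (439/459) -> (459/439): both odd, 439 mod 4 = 3, 459 mod 4 = 3, so the flip contributes -1; sign now +1
(459/439): 459 mod 439 = 20, so (459/439) = (20/439)
factor out 2^2: 20 = 2^2·5; with 439 mod 8 = 7, (2/439) = +1; sign now +1; continue with (5/439)
flip (5/439) -> (439/5): both odd, 5 mod 4 = 1, 439 mod 4 = 3, so the flip contributes +1; sign now +1
(439/5): 439 mod 5 = 4, so (439/5) = (4/5)
factor out 2^2: 4 = 2^2·1; with 5 mod 8 = 5, (2/5) = -1; sign now +1; continue with (1/5)
reached (1/5) = 1, so the symbol is +1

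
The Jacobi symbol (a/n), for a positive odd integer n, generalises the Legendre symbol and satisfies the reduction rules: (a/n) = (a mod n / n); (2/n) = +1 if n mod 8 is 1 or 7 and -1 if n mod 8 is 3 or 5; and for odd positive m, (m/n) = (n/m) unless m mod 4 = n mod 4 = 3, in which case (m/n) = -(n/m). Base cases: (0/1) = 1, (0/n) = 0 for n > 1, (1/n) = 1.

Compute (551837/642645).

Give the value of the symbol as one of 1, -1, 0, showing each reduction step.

1

reciprocity: (551837/642645) = +1·(642645/551837) since 551837 mod 4 = 1, 642645 mod 4 = 1; sign now +1
(642645/551837) = (90808/551837)   [reduce mod 551837]
90808 = 2^3·11351; (2/551837) = -1 since 551837 mod 8 = 5, so (90808/551837) = (-1)^3·(11351/551837); sign now -1
reciprocity: (11351/551837) = +1·(551837/11351) since 11351 mod 4 = 3, 551837 mod 4 = 1; sign now -1
(551837/11351) = (6989/11351)   [reduce mod 11351]
reciprocity: (6989/11351) = +1·(11351/6989) since 6989 mod 4 = 1, 11351 mod 4 = 3; sign now -1
(11351/6989) = (4362/6989)   [reduce mod 6989]
4362 = 2^1·2181; (2/6989) = -1 since 6989 mod 8 = 5, so (4362/6989) = (-1)^1·(2181/6989); sign now +1
reciprocity: (2181/6989) = +1·(6989/2181) since 2181 mod 4 = 1, 6989 mod 4 = 1; sign now +1
(6989/2181) = (446/2181)   [reduce mod 2181]
446 = 2^1·223; (2/2181) = -1 since 2181 mod 8 = 5, so (446/2181) = (-1)^1·(223/2181); sign now -1
reciprocity: (223/2181) = +1·(2181/223) since 223 mod 4 = 3, 2181 mod 4 = 1; sign now -1
(2181/223) = (174/223)   [reduce mod 223]
174 = 2^1·87; (2/223) = +1 since 223 mod 8 = 7, so (174/223) = (+1)^1·(87/223); sign now -1
reciprocity: (87/223) = -1·(223/87) since 87 mod 4 = 3, 223 mod 4 = 3; sign now +1
(223/87) = (49/87)   [reduce mod 87]
reciprocity: (49/87) = +1·(87/49) since 49 mod 4 = 1, 87 mod 4 = 3; sign now +1
(87/49) = (38/49)   [reduce mod 49]
38 = 2^1·19; (2/49) = +1 since 49 mod 8 = 1, so (38/49) = (+1)^1·(19/49); sign now +1
reciprocity: (19/49) = +1·(49/19) since 19 mod 4 = 3, 49 mod 4 = 1; sign now +1
(49/19) = (11/19)   [reduce mod 19]
reciprocity: (11/19) = -1·(19/11) since 11 mod 4 = 3, 19 mod 4 = 3; sign now -1
(19/11) = (8/11)   [reduce mod 11]
8 = 2^3·1; (2/11) = -1 since 11 mod 8 = 3, so (8/11) = (-1)^3·(1/11); sign now +1
(1/11) = 1; final value = sign = +1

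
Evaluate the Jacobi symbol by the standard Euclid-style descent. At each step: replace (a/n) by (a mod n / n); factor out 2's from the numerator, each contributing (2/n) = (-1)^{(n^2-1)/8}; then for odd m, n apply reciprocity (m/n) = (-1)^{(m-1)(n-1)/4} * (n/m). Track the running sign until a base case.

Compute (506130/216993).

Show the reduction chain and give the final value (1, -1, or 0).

0

(506130/216993) = (72144/216993)   [reduce mod 216993]
72144 = 2^4·4509; (2/216993) = +1 since 216993 mod 8 = 1, so (72144/216993) = (+1)^4·(4509/216993); sign now +1
reciprocity: (4509/216993) = +1·(216993/4509) since 4509 mod 4 = 1, 216993 mod 4 = 1; sign now +1
(216993/4509) = (561/4509)   [reduce mod 4509]
reciprocity: (561/4509) = +1·(4509/561) since 561 mod 4 = 1, 4509 mod 4 = 1; sign now +1
(4509/561) = (21/561)   [reduce mod 561]
reciprocity: (21/561) = +1·(561/21) since 21 mod 4 = 1, 561 mod 4 = 1; sign now +1
(561/21) = (15/21)   [reduce mod 21]
reciprocity: (15/21) = +1·(21/15) since 15 mod 4 = 3, 21 mod 4 = 1; sign now +1
(21/15) = (6/15)   [reduce mod 15]
6 = 2^1·3; (2/15) = +1 since 15 mod 8 = 7, so (6/15) = (+1)^1·(3/15); sign now +1
reciprocity: (3/15) = -1·(15/3) since 3 mod 4 = 3, 15 mod 4 = 3; sign now -1
(15/3) = (0/3)   [reduce mod 3]
(0/3) = 0   [gcd(a, n) > 1]; final value = 0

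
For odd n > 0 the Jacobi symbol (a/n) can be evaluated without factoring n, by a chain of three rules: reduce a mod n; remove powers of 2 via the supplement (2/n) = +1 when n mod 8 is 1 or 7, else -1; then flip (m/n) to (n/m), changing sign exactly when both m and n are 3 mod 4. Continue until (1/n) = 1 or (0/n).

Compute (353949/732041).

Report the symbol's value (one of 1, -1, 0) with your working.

-1

flip (353949/732041) -> (732041/353949): both odd, 353949 mod 4 = 1, 732041 mod 4 = 1, so the flip contributes +1; sign now +1
(732041/353949): 732041 mod 353949 = 24143, so (732041/353949) = (24143/353949)
flip (24143/353949) -> (353949/24143): both odd, 24143 mod 4 = 3, 353949 mod 4 = 1, so the flip contributes +1; sign now +1
(353949/24143): 353949 mod 24143 = 15947, so (353949/24143) = (15947/24143)
flip (15947/24143) -> (24143/15947): both odd, 15947 mod 4 = 3, 24143 mod 4 = 3, so the flip contributes -1; sign now -1
(24143/15947): 24143 mod 15947 = 8196, so (24143/15947) = (8196/15947)
factor out 2^2: 8196 = 2^2·2049; with 15947 mod 8 = 3, (2/15947) = -1; sign now -1; continue with (2049/15947)
flip (2049/15947) -> (15947/2049): both odd, 2049 mod 4 = 1, 15947 mod 4 = 3, so the flip contributes +1; sign now -1
(15947/2049): 15947 mod 2049 = 1604, so (15947/2049) = (1604/2049)
factor out 2^2: 1604 = 2^2·401; with 2049 mod 8 = 1, (2/2049) = +1; sign now -1; continue with (401/2049)
flip (401/2049) -> (2049/401): both odd, 401 mod 4 = 1, 2049 mod 4 = 1, so the flip contributes +1; sign now -1
(2049/401): 2049 mod 401 = 44, so (2049/401) = (44/401)
factor out 2^2: 44 = 2^2·11; with 401 mod 8 = 1, (2/401) = +1; sign now -1; continue with (11/401)
flip (11/401) -> (401/11): both odd, 11 mod 4 = 3, 401 mod 4 = 1, so the flip contributes +1; sign now -1
(401/11): 401 mod 11 = 5, so (401/11) = (5/11)
flip (5/11) -> (11/5): both odd, 5 mod 4 = 1, 11 mod 4 = 3, so the flip contributes +1; sign now -1
(11/5): 11 mod 5 = 1, so (11/5) = (1/5)
reached (1/5) = 1, so the symbol is -1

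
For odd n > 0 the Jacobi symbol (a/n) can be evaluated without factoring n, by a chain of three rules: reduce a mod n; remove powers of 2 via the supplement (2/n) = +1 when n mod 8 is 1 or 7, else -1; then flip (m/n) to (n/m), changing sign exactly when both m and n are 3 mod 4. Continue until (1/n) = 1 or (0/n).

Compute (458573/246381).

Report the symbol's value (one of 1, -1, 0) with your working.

-1

(458573/246381) = (212192/246381)   [reduce mod 246381]
212192 = 2^5·6631; (2/246381) = -1 since 246381 mod 8 = 5, so (212192/246381) = (-1)^5·(6631/246381); sign now -1
reciprocity: (6631/246381) = +1·(246381/6631) since 6631 mod 4 = 3, 246381 mod 4 = 1; sign now -1
(246381/6631) = (1034/6631)   [reduce mod 6631]
1034 = 2^1·517; (2/6631) = +1 since 6631 mod 8 = 7, so (1034/6631) = (+1)^1·(517/6631); sign now -1
reciprocity: (517/6631) = +1·(6631/517) since 517 mod 4 = 1, 6631 mod 4 = 3; sign now -1
(6631/517) = (427/517)   [reduce mod 517]
reciprocity: (427/517) = +1·(517/427) since 427 mod 4 = 3, 517 mod 4 = 1; sign now -1
(517/427) = (90/427)   [reduce mod 427]
90 = 2^1·45; (2/427) = -1 since 427 mod 8 = 3, so (90/427) = (-1)^1·(45/427); sign now +1
reciprocity: (45/427) = +1·(427/45) since 45 mod 4 = 1, 427 mod 4 = 3; sign now +1
(427/45) = (22/45)   [reduce mod 45]
22 = 2^1·11; (2/45) = -1 since 45 mod 8 = 5, so (22/45) = (-1)^1·(11/45); sign now -1
reciprocity: (11/45) = +1·(45/11) since 11 mod 4 = 3, 45 mod 4 = 1; sign now -1
(45/11) = (1/11)   [reduce mod 11]
(1/11) = 1; final value = sign = -1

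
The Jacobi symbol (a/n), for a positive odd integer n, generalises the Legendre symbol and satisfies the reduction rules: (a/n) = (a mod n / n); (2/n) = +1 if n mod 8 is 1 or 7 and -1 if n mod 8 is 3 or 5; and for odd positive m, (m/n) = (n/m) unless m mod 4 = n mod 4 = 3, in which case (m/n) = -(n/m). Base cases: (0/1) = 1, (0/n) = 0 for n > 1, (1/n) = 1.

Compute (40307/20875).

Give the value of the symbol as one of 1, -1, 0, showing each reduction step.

(40307/20875): 40307 mod 20875 = 19432, so (40307/20875) = (19432/20875)
factor out 2^3: 19432 = 2^3·2429; with 20875 mod 8 = 3, (2/20875) = -1; sign now -1; continue with (2429/20875)
flip (2429/20875) -> (20875/2429): both odd, 2429 mod 4 = 1, 20875 mod 4 = 3, so the flip contributes +1; sign now -1
(20875/2429): 20875 mod 2429 = 1443, so (20875/2429) = (1443/2429)
flip (1443/2429) -> (2429/1443): both odd, 1443 mod 4 = 3, 2429 mod 4 = 1, so the flip contributes +1; sign now -1
(2429/1443): 2429 mod 1443 = 986, so (2429/1443) = (986/1443)
factor out 2^1: 986 = 2^1·493; with 1443 mod 8 = 3, (2/1443) = -1; sign now +1; continue with (493/1443)
flip (493/1443) -> (1443/493): both odd, 493 mod 4 = 1, 1443 mod 4 = 3, so the flip contributes +1; sign now +1
(1443/493): 1443 mod 493 = 457, so (1443/493) = (457/493)
flip (457/493) -> (493/457): both odd, 457 mod 4 = 1, 493 mod 4 = 1, so the flip contributes +1; sign now +1
(493/457): 493 mod 457 = 36, so (493/457) = (36/457)
factor out 2^2: 36 = 2^2·9; with 457 mod 8 = 1, (2/457) = +1; sign now +1; continue with (9/457)
flip (9/457) -> (457/9): both odd, 9 mod 4 = 1, 457 mod 4 = 1, so the flip contributes +1; sign now +1
(457/9): 457 mod 9 = 7, so (457/9) = (7/9)
flip (7/9) -> (9/7): both odd, 7 mod 4 = 3, 9 mod 4 = 1, so the flip contributes +1; sign now +1
(9/7): 9 mod 7 = 2, so (9/7) = (2/7)
factor out 2^1: 2 = 2^1·1; with 7 mod 8 = 7, (2/7) = +1; sign now +1; continue with (1/7)
reached (1/7) = 1, so the symbol is +1

1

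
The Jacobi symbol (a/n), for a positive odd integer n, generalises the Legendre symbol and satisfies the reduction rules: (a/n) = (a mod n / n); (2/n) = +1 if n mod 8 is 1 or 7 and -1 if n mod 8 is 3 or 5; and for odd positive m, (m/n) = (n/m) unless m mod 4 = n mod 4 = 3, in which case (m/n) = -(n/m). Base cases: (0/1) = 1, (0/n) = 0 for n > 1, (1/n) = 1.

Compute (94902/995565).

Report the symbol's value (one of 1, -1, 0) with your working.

factor out 2^1: 94902 = 2^1·47451; with 995565 mod 8 = 5, (2/995565) = -1; sign now -1; continue with (47451/995565)
flip (47451/995565) -> (995565/47451): both odd, 47451 mod 4 = 3, 995565 mod 4 = 1, so the flip contributes +1; sign now -1
(995565/47451): 995565 mod 47451 = 46545, so (995565/47451) = (46545/47451)
flip (46545/47451) -> (47451/46545): both odd, 46545 mod 4 = 1, 47451 mod 4 = 3, so the flip contributes +1; sign now -1
(47451/46545): 47451 mod 46545 = 906, so (47451/46545) = (906/46545)
factor out 2^1: 906 = 2^1·453; with 46545 mod 8 = 1, (2/46545) = +1; sign now -1; continue with (453/46545)
flip (453/46545) -> (46545/453): both odd, 453 mod 4 = 1, 46545 mod 4 = 1, so the flip contributes +1; sign now -1
(46545/453): 46545 mod 453 = 339, so (46545/453) = (339/453)
flip (339/453) -> (453/339): both odd, 339 mod 4 = 3, 453 mod 4 = 1, so the flip contributes +1; sign now -1
(453/339): 453 mod 339 = 114, so (453/339) = (114/339)
factor out 2^1: 114 = 2^1·57; with 339 mod 8 = 3, (2/339) = -1; sign now +1; continue with (57/339)
flip (57/339) -> (339/57): both odd, 57 mod 4 = 1, 339 mod 4 = 3, so the flip contributes +1; sign now +1
(339/57): 339 mod 57 = 54, so (339/57) = (54/57)
factor out 2^1: 54 = 2^1·27; with 57 mod 8 = 1, (2/57) = +1; sign now +1; continue with (27/57)
flip (27/57) -> (57/27): both odd, 27 mod 4 = 3, 57 mod 4 = 1, so the flip contributes +1; sign now +1
(57/27): 57 mod 27 = 3, so (57/27) = (3/27)
flip (3/27) -> (27/3): both odd, 3 mod 4 = 3, 27 mod 4 = 3, so the flip contributes -1; sign now -1
(27/3): 27 mod 3 = 0, so (27/3) = (0/3)
reached (0/3); gcd(a, n) > 1, so (0/3) = 0 and the symbol is 0

0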